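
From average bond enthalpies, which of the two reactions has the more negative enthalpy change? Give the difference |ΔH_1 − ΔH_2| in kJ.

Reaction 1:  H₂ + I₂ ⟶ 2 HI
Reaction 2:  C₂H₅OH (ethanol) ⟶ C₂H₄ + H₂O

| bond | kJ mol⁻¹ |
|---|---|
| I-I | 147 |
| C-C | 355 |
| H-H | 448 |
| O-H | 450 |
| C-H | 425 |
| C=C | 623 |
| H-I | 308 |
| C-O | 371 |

Reaction 1, by 99 kJ

Reaction 1:
  Bonds broken (reactants):
    H-H: 1 × 448 = 448
    I-I: 1 × 147 = 147
    Σ(broken) = 595 kJ
  Bonds formed (products):
    H-I: 2 × 308 = 616
    Σ(formed) = 616 kJ
  ΔH_1 = 595 − 616 = −21 kJ
Reaction 2:
  Bonds broken (reactants):
    C-C: 1 × 355 = 355
    C-H: 5 × 425 = 2125
    C-O: 1 × 371 = 371
    O-H: 1 × 450 = 450
    Σ(broken) = 3301 kJ
  Bonds formed (products):
    C-H: 4 × 425 = 1700
    C=C: 1 × 623 = 623
    O-H: 2 × 450 = 900
    Σ(formed) = 3223 kJ
  ΔH_2 = 3301 − 3223 = +78 kJ
ΔH_1 − ΔH_2 = −99 kJ, so reaction 1 has the more negative ΔH; |ΔH_1 − ΔH_2| = 99 kJ.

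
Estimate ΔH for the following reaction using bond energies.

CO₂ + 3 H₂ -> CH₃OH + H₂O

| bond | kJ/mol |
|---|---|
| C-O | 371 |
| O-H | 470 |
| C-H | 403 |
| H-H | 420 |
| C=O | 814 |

ΔH ≈ −102 kJ

Bonds broken (reactants):
  C=O: 2 × 814 = 1628
  H-H: 3 × 420 = 1260
  Σ(broken) = 2888 kJ
Bonds formed (products):
  C-H: 3 × 403 = 1209
  C-O: 1 × 371 = 371
  O-H: 3 × 470 = 1410
  Σ(formed) = 2990 kJ
ΔH = Σ(broken) − Σ(formed) = 2888 − 2990 = −102 kJ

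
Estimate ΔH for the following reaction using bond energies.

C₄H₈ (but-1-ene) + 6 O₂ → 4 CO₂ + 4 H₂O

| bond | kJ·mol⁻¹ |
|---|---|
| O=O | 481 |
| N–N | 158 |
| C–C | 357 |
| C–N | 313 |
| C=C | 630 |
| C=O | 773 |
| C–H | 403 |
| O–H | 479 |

Bonds broken (reactants):
  C–C: 2 × 357 = 714
  C–H: 8 × 403 = 3224
  C=C: 1 × 630 = 630
  O=O: 6 × 481 = 2886
  Σ(broken) = 7454 kJ
Bonds formed (products):
  C=O: 8 × 773 = 6184
  O–H: 8 × 479 = 3832
  Σ(formed) = 10016 kJ
ΔH = Σ(broken) − Σ(formed) = 7454 − 10016 = −2562 kJ

ΔH ≈ −2562 kJ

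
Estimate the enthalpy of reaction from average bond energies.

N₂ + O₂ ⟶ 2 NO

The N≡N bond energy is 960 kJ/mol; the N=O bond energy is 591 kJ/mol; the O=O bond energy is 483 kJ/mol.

Bonds broken (reactants):
  N≡N: 1 × 960 = 960
  O=O: 1 × 483 = 483
  Σ(broken) = 1443 kJ
Bonds formed (products):
  N=O: 2 × 591 = 1182
  Σ(formed) = 1182 kJ
ΔH = Σ(broken) − Σ(formed) = 1443 − 1182 = +261 kJ

ΔH ≈ +261 kJ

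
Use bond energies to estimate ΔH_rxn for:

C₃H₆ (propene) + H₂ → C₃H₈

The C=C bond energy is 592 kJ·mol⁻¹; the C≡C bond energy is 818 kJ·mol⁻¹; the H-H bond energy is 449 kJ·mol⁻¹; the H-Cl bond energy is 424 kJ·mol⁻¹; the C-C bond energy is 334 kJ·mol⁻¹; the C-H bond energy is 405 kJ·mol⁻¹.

ΔH ≈ −103 kJ

Bonds broken (reactants):
  C-C: 1 × 334 = 334
  C-H: 6 × 405 = 2430
  C=C: 1 × 592 = 592
  H-H: 1 × 449 = 449
  Σ(broken) = 3805 kJ
Bonds formed (products):
  C-C: 2 × 334 = 668
  C-H: 8 × 405 = 3240
  Σ(formed) = 3908 kJ
ΔH = Σ(broken) − Σ(formed) = 3805 − 3908 = −103 kJ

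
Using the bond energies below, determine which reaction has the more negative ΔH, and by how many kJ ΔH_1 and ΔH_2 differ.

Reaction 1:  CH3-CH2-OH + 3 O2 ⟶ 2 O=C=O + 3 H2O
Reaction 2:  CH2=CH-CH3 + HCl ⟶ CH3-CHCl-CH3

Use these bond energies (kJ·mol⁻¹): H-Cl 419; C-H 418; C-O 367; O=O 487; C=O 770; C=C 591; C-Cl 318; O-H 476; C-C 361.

Reaction 1:
  Bonds broken (reactants):
    C-C: 1 × 361 = 361
    C-H: 5 × 418 = 2090
    C-O: 1 × 367 = 367
    O-H: 1 × 476 = 476
    O=O: 3 × 487 = 1461
    Σ(broken) = 4755 kJ
  Bonds formed (products):
    C=O: 4 × 770 = 3080
    O-H: 6 × 476 = 2856
    Σ(formed) = 5936 kJ
  ΔH_1 = 4755 − 5936 = −1181 kJ
Reaction 2:
  Bonds broken (reactants):
    C-C: 1 × 361 = 361
    C-H: 6 × 418 = 2508
    C=C: 1 × 591 = 591
    H-Cl: 1 × 419 = 419
    Σ(broken) = 3879 kJ
  Bonds formed (products):
    C-C: 2 × 361 = 722
    C-Cl: 1 × 318 = 318
    C-H: 7 × 418 = 2926
    Σ(formed) = 3966 kJ
  ΔH_2 = 3879 − 3966 = −87 kJ
ΔH_1 − ΔH_2 = −1094 kJ, so reaction 1 has the more negative ΔH; |ΔH_1 − ΔH_2| = 1094 kJ.

Reaction 1, by 1094 kJ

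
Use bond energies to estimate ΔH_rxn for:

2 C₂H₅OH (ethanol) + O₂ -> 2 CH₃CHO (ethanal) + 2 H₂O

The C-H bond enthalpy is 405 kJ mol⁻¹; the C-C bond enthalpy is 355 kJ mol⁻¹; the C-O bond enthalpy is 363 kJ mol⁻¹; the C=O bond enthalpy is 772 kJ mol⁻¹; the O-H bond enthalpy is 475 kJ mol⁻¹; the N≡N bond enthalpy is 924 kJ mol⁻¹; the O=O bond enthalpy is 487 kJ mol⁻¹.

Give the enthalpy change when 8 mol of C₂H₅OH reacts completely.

Bonds broken (reactants):
  C-C: 2 × 355 = 710
  C-H: 10 × 405 = 4050
  C-O: 2 × 363 = 726
  O-H: 2 × 475 = 950
  O=O: 1 × 487 = 487
  Σ(broken) = 6923 kJ
Bonds formed (products):
  C-C: 2 × 355 = 710
  C-H: 8 × 405 = 3240
  C=O: 2 × 772 = 1544
  O-H: 4 × 475 = 1900
  Σ(formed) = 7394 kJ
ΔH = Σ(broken) − Σ(formed) = 6923 − 7394 = −471 kJ
For 4× the reaction as written: 4 × (−471) = −1884 kJ

ΔH = −1884 kJ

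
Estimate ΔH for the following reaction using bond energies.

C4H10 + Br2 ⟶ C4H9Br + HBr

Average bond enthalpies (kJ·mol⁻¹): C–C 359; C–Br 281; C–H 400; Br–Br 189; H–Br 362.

Bonds broken (reactants):
  Br–Br: 1 × 189 = 189
  C–C: 3 × 359 = 1077
  C–H: 10 × 400 = 4000
  Σ(broken) = 5266 kJ
Bonds formed (products):
  C–Br: 1 × 281 = 281
  C–C: 3 × 359 = 1077
  C–H: 9 × 400 = 3600
  H–Br: 1 × 362 = 362
  Σ(formed) = 5320 kJ
ΔH = Σ(broken) − Σ(formed) = 5266 − 5320 = −54 kJ

ΔH ≈ −54 kJ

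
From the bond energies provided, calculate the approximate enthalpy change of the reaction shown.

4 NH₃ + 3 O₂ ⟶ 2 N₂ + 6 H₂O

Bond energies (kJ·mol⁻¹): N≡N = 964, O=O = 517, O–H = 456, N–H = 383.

ΔH ≈ −1253 kJ

Bonds broken (reactants):
  N–H: 12 × 383 = 4596
  O=O: 3 × 517 = 1551
  Σ(broken) = 6147 kJ
Bonds formed (products):
  N≡N: 2 × 964 = 1928
  O–H: 12 × 456 = 5472
  Σ(formed) = 7400 kJ
ΔH = Σ(broken) − Σ(formed) = 6147 − 7400 = −1253 kJ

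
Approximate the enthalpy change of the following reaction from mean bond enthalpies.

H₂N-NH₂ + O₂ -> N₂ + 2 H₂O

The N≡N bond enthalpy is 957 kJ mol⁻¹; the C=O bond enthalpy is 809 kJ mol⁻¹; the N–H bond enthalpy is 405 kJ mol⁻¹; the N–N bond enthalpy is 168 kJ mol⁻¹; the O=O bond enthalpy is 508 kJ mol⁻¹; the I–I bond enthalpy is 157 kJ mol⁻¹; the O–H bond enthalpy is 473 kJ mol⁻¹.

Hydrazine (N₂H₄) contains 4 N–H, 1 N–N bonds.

ΔH ≈ −553 kJ

Bonds broken (reactants):
  N–H: 4 × 405 = 1620
  N–N: 1 × 168 = 168
  O=O: 1 × 508 = 508
  Σ(broken) = 2296 kJ
Bonds formed (products):
  N≡N: 1 × 957 = 957
  O–H: 4 × 473 = 1892
  Σ(formed) = 2849 kJ
ΔH = Σ(broken) − Σ(formed) = 2296 − 2849 = −553 kJ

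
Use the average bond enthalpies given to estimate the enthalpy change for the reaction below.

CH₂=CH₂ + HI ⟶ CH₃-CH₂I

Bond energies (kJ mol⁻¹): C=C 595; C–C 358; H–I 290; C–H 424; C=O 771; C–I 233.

Bonds broken (reactants):
  C–H: 4 × 424 = 1696
  C=C: 1 × 595 = 595
  H–I: 1 × 290 = 290
  Σ(broken) = 2581 kJ
Bonds formed (products):
  C–C: 1 × 358 = 358
  C–H: 5 × 424 = 2120
  C–I: 1 × 233 = 233
  Σ(formed) = 2711 kJ
ΔH = Σ(broken) − Σ(formed) = 2581 − 2711 = −130 kJ

ΔH ≈ −130 kJ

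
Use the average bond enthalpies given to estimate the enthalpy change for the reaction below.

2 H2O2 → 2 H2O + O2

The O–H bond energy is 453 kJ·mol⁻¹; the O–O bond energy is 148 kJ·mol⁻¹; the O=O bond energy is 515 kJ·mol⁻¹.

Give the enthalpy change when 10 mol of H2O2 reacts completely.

Bonds broken (reactants):
  O–H: 4 × 453 = 1812
  O–O: 2 × 148 = 296
  Σ(broken) = 2108 kJ
Bonds formed (products):
  O–H: 4 × 453 = 1812
  O=O: 1 × 515 = 515
  Σ(formed) = 2327 kJ
ΔH = Σ(broken) − Σ(formed) = 2108 − 2327 = −219 kJ
For 5× the reaction as written: 5 × (−219) = −1095 kJ

ΔH = −1095 kJ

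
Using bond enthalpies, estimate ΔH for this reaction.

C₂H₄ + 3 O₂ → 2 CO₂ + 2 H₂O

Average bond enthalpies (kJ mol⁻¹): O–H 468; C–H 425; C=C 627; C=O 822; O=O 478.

Bonds broken (reactants):
  C–H: 4 × 425 = 1700
  C=C: 1 × 627 = 627
  O=O: 3 × 478 = 1434
  Σ(broken) = 3761 kJ
Bonds formed (products):
  C=O: 4 × 822 = 3288
  O–H: 4 × 468 = 1872
  Σ(formed) = 5160 kJ
ΔH = Σ(broken) − Σ(formed) = 3761 − 5160 = −1399 kJ

ΔH ≈ −1399 kJ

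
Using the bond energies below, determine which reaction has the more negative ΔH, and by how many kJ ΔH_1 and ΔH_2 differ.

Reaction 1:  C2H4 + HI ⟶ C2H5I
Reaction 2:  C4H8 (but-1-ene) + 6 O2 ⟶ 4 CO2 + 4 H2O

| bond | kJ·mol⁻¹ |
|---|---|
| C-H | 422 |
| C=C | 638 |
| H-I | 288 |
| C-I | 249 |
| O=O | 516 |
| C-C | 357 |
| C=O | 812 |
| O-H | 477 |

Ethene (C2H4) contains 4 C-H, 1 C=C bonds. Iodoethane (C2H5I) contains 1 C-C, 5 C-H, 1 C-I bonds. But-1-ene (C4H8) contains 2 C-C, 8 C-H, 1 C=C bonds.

Reaction 2, by 2386 kJ

Reaction 1:
  Bonds broken (reactants):
    C-H: 4 × 422 = 1688
    C=C: 1 × 638 = 638
    H-I: 1 × 288 = 288
    Σ(broken) = 2614 kJ
  Bonds formed (products):
    C-C: 1 × 357 = 357
    C-H: 5 × 422 = 2110
    C-I: 1 × 249 = 249
    Σ(formed) = 2716 kJ
  ΔH_1 = 2614 − 2716 = −102 kJ
Reaction 2:
  Bonds broken (reactants):
    C-C: 2 × 357 = 714
    C-H: 8 × 422 = 3376
    C=C: 1 × 638 = 638
    O=O: 6 × 516 = 3096
    Σ(broken) = 7824 kJ
  Bonds formed (products):
    C=O: 8 × 812 = 6496
    O-H: 8 × 477 = 3816
    Σ(formed) = 10312 kJ
  ΔH_2 = 7824 − 10312 = −2488 kJ
ΔH_1 − ΔH_2 = +2386 kJ, so reaction 2 has the more negative ΔH; |ΔH_1 − ΔH_2| = 2386 kJ.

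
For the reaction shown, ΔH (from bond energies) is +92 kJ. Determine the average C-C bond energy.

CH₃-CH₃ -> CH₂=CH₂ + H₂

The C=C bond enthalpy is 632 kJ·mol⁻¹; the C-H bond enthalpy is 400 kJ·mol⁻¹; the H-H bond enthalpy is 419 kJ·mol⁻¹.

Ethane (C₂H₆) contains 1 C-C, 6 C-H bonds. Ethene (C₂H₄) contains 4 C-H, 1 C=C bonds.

Let D be the C-C bond energy.
Σ(broken) = 1×D + 6×400 = 2400 + D
Σ(formed) = 4×400 + 1×632 + 1×419 = 2651
ΔH = Σ(broken) − Σ(formed) = (2400 + D) − (2651) = −251 + D
Setting this equal to +92 kJ gives D = 343 kJ/mol.

D(C-C) ≈ 343 kJ/mol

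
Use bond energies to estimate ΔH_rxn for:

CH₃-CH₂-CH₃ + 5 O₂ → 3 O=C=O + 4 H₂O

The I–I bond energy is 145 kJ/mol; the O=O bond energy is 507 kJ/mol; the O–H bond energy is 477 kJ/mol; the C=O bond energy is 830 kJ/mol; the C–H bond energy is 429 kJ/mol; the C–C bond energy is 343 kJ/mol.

Bonds broken (reactants):
  C–C: 2 × 343 = 686
  C–H: 8 × 429 = 3432
  O=O: 5 × 507 = 2535
  Σ(broken) = 6653 kJ
Bonds formed (products):
  C=O: 6 × 830 = 4980
  O–H: 8 × 477 = 3816
  Σ(formed) = 8796 kJ
ΔH = Σ(broken) − Σ(formed) = 6653 − 8796 = −2143 kJ

ΔH ≈ −2143 kJ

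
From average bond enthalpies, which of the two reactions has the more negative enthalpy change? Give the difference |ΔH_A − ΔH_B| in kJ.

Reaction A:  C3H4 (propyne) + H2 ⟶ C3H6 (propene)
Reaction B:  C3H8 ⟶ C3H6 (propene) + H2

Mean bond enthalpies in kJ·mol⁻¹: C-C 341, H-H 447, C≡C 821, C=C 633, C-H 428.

Reaction A, by 338 kJ

Reaction A:
  Bonds broken (reactants):
    C≡C: 1 × 821 = 821
    C-C: 1 × 341 = 341
    C-H: 4 × 428 = 1712
    H-H: 1 × 447 = 447
    Σ(broken) = 3321 kJ
  Bonds formed (products):
    C-C: 1 × 341 = 341
    C-H: 6 × 428 = 2568
    C=C: 1 × 633 = 633
    Σ(formed) = 3542 kJ
  ΔH_A = 3321 − 3542 = −221 kJ
Reaction B:
  Bonds broken (reactants):
    C-C: 2 × 341 = 682
    C-H: 8 × 428 = 3424
    Σ(broken) = 4106 kJ
  Bonds formed (products):
    C-C: 1 × 341 = 341
    C-H: 6 × 428 = 2568
    C=C: 1 × 633 = 633
    H-H: 1 × 447 = 447
    Σ(formed) = 3989 kJ
  ΔH_B = 4106 − 3989 = +117 kJ
ΔH_A − ΔH_B = −338 kJ, so reaction A has the more negative ΔH; |ΔH_A − ΔH_B| = 338 kJ.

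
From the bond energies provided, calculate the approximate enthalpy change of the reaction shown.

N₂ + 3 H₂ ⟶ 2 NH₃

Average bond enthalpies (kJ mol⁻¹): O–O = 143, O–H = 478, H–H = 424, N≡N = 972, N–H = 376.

ΔH ≈ −12 kJ

Bonds broken (reactants):
  H–H: 3 × 424 = 1272
  N≡N: 1 × 972 = 972
  Σ(broken) = 2244 kJ
Bonds formed (products):
  N–H: 6 × 376 = 2256
  Σ(formed) = 2256 kJ
ΔH = Σ(broken) − Σ(formed) = 2244 − 2256 = −12 kJ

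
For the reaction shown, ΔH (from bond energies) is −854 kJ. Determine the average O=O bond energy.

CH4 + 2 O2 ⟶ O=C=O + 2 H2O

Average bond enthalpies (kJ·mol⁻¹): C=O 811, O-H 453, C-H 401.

Let D be the O=O bond energy.
Σ(broken) = 4×401 + 2×D = 1604 + 2D
Σ(formed) = 2×811 + 4×453 = 3434
ΔH = Σ(broken) − Σ(formed) = (1604 + 2D) − (3434) = −1830 + 2D
Setting this equal to −854 kJ gives 2D = 976, so D = 488 kJ/mol.

D(O=O) ≈ 488 kJ/mol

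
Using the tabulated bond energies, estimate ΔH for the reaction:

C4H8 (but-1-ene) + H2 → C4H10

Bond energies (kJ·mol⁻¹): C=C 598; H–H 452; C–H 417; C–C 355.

Bonds broken (reactants):
  C–C: 2 × 355 = 710
  C–H: 8 × 417 = 3336
  C=C: 1 × 598 = 598
  H–H: 1 × 452 = 452
  Σ(broken) = 5096 kJ
Bonds formed (products):
  C–C: 3 × 355 = 1065
  C–H: 10 × 417 = 4170
  Σ(formed) = 5235 kJ
ΔH = Σ(broken) − Σ(formed) = 5096 − 5235 = −139 kJ

ΔH ≈ −139 kJ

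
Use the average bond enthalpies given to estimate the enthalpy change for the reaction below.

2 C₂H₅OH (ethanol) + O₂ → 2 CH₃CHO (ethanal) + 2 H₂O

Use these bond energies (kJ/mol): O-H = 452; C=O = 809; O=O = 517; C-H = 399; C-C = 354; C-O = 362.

ΔH ≈ −483 kJ

Bonds broken (reactants):
  C-C: 2 × 354 = 708
  C-H: 10 × 399 = 3990
  C-O: 2 × 362 = 724
  O-H: 2 × 452 = 904
  O=O: 1 × 517 = 517
  Σ(broken) = 6843 kJ
Bonds formed (products):
  C-C: 2 × 354 = 708
  C-H: 8 × 399 = 3192
  C=O: 2 × 809 = 1618
  O-H: 4 × 452 = 1808
  Σ(formed) = 7326 kJ
ΔH = Σ(broken) − Σ(formed) = 6843 − 7326 = −483 kJ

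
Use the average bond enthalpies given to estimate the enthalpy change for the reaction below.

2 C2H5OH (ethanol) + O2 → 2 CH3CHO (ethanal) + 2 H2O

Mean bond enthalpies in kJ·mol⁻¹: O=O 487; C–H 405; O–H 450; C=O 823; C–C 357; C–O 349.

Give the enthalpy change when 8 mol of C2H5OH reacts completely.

Bonds broken (reactants):
  C–C: 2 × 357 = 714
  C–H: 10 × 405 = 4050
  C–O: 2 × 349 = 698
  O–H: 2 × 450 = 900
  O=O: 1 × 487 = 487
  Σ(broken) = 6849 kJ
Bonds formed (products):
  C–C: 2 × 357 = 714
  C–H: 8 × 405 = 3240
  C=O: 2 × 823 = 1646
  O–H: 4 × 450 = 1800
  Σ(formed) = 7400 kJ
ΔH = Σ(broken) − Σ(formed) = 6849 − 7400 = −551 kJ
For 4× the reaction as written: 4 × (−551) = −2204 kJ

ΔH = −2204 kJ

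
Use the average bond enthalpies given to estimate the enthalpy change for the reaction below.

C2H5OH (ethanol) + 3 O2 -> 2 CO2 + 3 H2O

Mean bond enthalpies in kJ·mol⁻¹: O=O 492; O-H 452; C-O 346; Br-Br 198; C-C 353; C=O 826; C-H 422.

Bonds broken (reactants):
  C-C: 1 × 353 = 353
  C-H: 5 × 422 = 2110
  C-O: 1 × 346 = 346
  O-H: 1 × 452 = 452
  O=O: 3 × 492 = 1476
  Σ(broken) = 4737 kJ
Bonds formed (products):
  C=O: 4 × 826 = 3304
  O-H: 6 × 452 = 2712
  Σ(formed) = 6016 kJ
ΔH = Σ(broken) − Σ(formed) = 4737 − 6016 = −1279 kJ

ΔH ≈ −1279 kJ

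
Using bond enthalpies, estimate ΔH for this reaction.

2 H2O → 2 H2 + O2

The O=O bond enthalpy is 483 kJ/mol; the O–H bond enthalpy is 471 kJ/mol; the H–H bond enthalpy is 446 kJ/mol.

ΔH ≈ +509 kJ

Bonds broken (reactants):
  O–H: 4 × 471 = 1884
  Σ(broken) = 1884 kJ
Bonds formed (products):
  H–H: 2 × 446 = 892
  O=O: 1 × 483 = 483
  Σ(formed) = 1375 kJ
ΔH = Σ(broken) − Σ(formed) = 1884 − 1375 = +509 kJ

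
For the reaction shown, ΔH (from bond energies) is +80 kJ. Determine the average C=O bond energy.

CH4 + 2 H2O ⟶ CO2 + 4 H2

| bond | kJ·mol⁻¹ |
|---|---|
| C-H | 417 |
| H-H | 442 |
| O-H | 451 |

Let D be the C=O bond energy.
Σ(broken) = 4×417 + 4×451 = 3472
Σ(formed) = 2×D + 4×442 = 1768 + 2D
ΔH = Σ(broken) − Σ(formed) = (3472) − (1768 + 2D) = +1704 − 2D
Setting this equal to +80 kJ gives 2D = 1624, so D = 812 kJ/mol.

D(C=O) ≈ 812 kJ/mol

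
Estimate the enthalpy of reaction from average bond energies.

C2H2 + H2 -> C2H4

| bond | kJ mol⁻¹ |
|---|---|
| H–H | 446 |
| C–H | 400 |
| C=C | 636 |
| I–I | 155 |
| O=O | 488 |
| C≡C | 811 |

ΔH ≈ −179 kJ

Bonds broken (reactants):
  C≡C: 1 × 811 = 811
  C–H: 2 × 400 = 800
  H–H: 1 × 446 = 446
  Σ(broken) = 2057 kJ
Bonds formed (products):
  C–H: 4 × 400 = 1600
  C=C: 1 × 636 = 636
  Σ(formed) = 2236 kJ
ΔH = Σ(broken) − Σ(formed) = 2057 − 2236 = −179 kJ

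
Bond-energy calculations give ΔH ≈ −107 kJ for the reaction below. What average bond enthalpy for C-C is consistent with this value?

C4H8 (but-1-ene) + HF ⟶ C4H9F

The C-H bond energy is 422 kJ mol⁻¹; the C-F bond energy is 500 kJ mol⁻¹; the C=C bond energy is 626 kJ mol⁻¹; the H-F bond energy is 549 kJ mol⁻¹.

Let D be the C-C bond energy.
Σ(broken) = 2×D + 8×422 + 1×626 + 1×549 = 4551 + 2D
Σ(formed) = 3×D + 1×500 + 9×422 = 4298 + 3D
ΔH = Σ(broken) − Σ(formed) = (4551 + 2D) − (4298 + 3D) = +253 − D
Setting this equal to −107 kJ gives D = 360 kJ/mol.

D(C-C) ≈ 360 kJ/mol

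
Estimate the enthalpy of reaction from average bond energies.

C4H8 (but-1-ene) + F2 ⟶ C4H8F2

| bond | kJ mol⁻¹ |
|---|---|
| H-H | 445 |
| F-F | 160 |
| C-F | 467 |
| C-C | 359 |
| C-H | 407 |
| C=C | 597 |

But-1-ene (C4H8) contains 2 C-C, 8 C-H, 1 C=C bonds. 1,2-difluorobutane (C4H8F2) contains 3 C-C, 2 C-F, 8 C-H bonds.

Bonds broken (reactants):
  C-C: 2 × 359 = 718
  C-H: 8 × 407 = 3256
  C=C: 1 × 597 = 597
  F-F: 1 × 160 = 160
  Σ(broken) = 4731 kJ
Bonds formed (products):
  C-C: 3 × 359 = 1077
  C-F: 2 × 467 = 934
  C-H: 8 × 407 = 3256
  Σ(formed) = 5267 kJ
ΔH = Σ(broken) − Σ(formed) = 4731 − 5267 = −536 kJ

ΔH ≈ −536 kJ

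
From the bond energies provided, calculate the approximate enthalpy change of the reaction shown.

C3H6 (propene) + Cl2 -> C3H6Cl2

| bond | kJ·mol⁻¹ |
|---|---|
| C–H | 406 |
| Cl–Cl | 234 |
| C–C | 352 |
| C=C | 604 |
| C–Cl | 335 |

ΔH ≈ −184 kJ

Bonds broken (reactants):
  C–C: 1 × 352 = 352
  C–H: 6 × 406 = 2436
  C=C: 1 × 604 = 604
  Cl–Cl: 1 × 234 = 234
  Σ(broken) = 3626 kJ
Bonds formed (products):
  C–C: 2 × 352 = 704
  C–Cl: 2 × 335 = 670
  C–H: 6 × 406 = 2436
  Σ(formed) = 3810 kJ
ΔH = Σ(broken) − Σ(formed) = 3626 − 3810 = −184 kJ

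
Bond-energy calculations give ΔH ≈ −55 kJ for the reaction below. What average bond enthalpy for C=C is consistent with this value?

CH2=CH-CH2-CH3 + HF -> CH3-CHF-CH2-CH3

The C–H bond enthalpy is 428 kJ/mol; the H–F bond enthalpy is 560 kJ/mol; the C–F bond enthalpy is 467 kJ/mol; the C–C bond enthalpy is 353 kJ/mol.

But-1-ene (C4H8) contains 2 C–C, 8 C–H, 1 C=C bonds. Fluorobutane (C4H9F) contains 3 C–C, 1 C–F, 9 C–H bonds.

D(C=C) ≈ 633 kJ/mol

Let D be the C=C bond energy.
Σ(broken) = 2×353 + 8×428 + 1×D + 1×560 = 4690 + D
Σ(formed) = 3×353 + 1×467 + 9×428 = 5378
ΔH = Σ(broken) − Σ(formed) = (4690 + D) − (5378) = −688 + D
Setting this equal to −55 kJ gives D = 633 kJ/mol.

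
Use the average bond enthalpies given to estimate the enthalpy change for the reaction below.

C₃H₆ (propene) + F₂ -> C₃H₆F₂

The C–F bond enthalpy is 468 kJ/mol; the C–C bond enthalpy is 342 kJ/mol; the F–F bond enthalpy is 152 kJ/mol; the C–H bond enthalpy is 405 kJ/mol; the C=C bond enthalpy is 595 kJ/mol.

ΔH ≈ −531 kJ

Bonds broken (reactants):
  C–C: 1 × 342 = 342
  C–H: 6 × 405 = 2430
  C=C: 1 × 595 = 595
  F–F: 1 × 152 = 152
  Σ(broken) = 3519 kJ
Bonds formed (products):
  C–C: 2 × 342 = 684
  C–F: 2 × 468 = 936
  C–H: 6 × 405 = 2430
  Σ(formed) = 4050 kJ
ΔH = Σ(broken) − Σ(formed) = 3519 − 4050 = −531 kJ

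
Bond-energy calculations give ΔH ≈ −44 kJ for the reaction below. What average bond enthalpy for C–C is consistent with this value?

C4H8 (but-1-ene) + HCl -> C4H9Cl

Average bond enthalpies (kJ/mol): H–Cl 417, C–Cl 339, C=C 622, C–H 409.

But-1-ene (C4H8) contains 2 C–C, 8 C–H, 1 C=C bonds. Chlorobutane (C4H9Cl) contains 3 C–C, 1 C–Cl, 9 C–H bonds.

D(C–C) ≈ 335 kJ/mol

Let D be the C–C bond energy.
Σ(broken) = 2×D + 8×409 + 1×622 + 1×417 = 4311 + 2D
Σ(formed) = 3×D + 1×339 + 9×409 = 4020 + 3D
ΔH = Σ(broken) − Σ(formed) = (4311 + 2D) − (4020 + 3D) = +291 − D
Setting this equal to −44 kJ gives D = 335 kJ/mol.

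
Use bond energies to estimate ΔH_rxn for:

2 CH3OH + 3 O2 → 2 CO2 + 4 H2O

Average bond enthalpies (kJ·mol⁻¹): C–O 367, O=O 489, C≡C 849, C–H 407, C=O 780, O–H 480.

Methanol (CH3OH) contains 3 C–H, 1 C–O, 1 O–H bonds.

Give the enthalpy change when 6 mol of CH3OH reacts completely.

ΔH = −4071 kJ

Bonds broken (reactants):
  C–H: 6 × 407 = 2442
  C–O: 2 × 367 = 734
  O–H: 2 × 480 = 960
  O=O: 3 × 489 = 1467
  Σ(broken) = 5603 kJ
Bonds formed (products):
  C=O: 4 × 780 = 3120
  O–H: 8 × 480 = 3840
  Σ(formed) = 6960 kJ
ΔH = Σ(broken) − Σ(formed) = 5603 − 6960 = −1357 kJ
For 3× the reaction as written: 3 × (−1357) = −4071 kJ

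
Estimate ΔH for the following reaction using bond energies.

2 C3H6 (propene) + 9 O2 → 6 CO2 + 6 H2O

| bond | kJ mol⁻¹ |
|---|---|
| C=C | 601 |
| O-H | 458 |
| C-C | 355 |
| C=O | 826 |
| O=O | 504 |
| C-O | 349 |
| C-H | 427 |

ΔH ≈ −3836 kJ

Bonds broken (reactants):
  C-C: 2 × 355 = 710
  C-H: 12 × 427 = 5124
  C=C: 2 × 601 = 1202
  O=O: 9 × 504 = 4536
  Σ(broken) = 11572 kJ
Bonds formed (products):
  C=O: 12 × 826 = 9912
  O-H: 12 × 458 = 5496
  Σ(formed) = 15408 kJ
ΔH = Σ(broken) − Σ(formed) = 11572 − 15408 = −3836 kJ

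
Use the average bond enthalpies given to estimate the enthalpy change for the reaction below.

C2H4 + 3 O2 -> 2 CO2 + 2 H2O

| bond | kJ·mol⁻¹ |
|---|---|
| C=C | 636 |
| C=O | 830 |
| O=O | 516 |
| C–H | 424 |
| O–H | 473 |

Bonds broken (reactants):
  C–H: 4 × 424 = 1696
  C=C: 1 × 636 = 636
  O=O: 3 × 516 = 1548
  Σ(broken) = 3880 kJ
Bonds formed (products):
  C=O: 4 × 830 = 3320
  O–H: 4 × 473 = 1892
  Σ(formed) = 5212 kJ
ΔH = Σ(broken) − Σ(formed) = 3880 − 5212 = −1332 kJ

ΔH ≈ −1332 kJ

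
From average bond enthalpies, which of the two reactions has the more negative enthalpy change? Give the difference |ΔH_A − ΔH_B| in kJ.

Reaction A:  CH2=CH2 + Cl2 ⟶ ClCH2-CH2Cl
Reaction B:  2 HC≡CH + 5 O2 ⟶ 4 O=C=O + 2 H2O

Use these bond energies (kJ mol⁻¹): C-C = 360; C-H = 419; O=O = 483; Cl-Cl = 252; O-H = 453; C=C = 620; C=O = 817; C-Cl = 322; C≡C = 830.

Reaction A:
  Bonds broken (reactants):
    C-H: 4 × 419 = 1676
    C=C: 1 × 620 = 620
    Cl-Cl: 1 × 252 = 252
    Σ(broken) = 2548 kJ
  Bonds formed (products):
    C-C: 1 × 360 = 360
    C-Cl: 2 × 322 = 644
    C-H: 4 × 419 = 1676
    Σ(formed) = 2680 kJ
  ΔH_A = 2548 − 2680 = −132 kJ
Reaction B:
  Bonds broken (reactants):
    C≡C: 2 × 830 = 1660
    C-H: 4 × 419 = 1676
    O=O: 5 × 483 = 2415
    Σ(broken) = 5751 kJ
  Bonds formed (products):
    C=O: 8 × 817 = 6536
    O-H: 4 × 453 = 1812
    Σ(formed) = 8348 kJ
  ΔH_B = 5751 − 8348 = −2597 kJ
ΔH_A − ΔH_B = +2465 kJ, so reaction B has the more negative ΔH; |ΔH_A − ΔH_B| = 2465 kJ.

Reaction B, by 2465 kJ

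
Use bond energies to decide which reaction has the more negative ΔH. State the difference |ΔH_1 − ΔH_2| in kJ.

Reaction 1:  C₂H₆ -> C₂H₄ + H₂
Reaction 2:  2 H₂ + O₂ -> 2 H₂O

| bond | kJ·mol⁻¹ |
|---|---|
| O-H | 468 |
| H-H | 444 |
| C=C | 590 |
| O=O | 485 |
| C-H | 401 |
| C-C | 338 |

Reaction 2, by 605 kJ

Reaction 1:
  Bonds broken (reactants):
    C-C: 1 × 338 = 338
    C-H: 6 × 401 = 2406
    Σ(broken) = 2744 kJ
  Bonds formed (products):
    C-H: 4 × 401 = 1604
    C=C: 1 × 590 = 590
    H-H: 1 × 444 = 444
    Σ(formed) = 2638 kJ
  ΔH_1 = 2744 − 2638 = +106 kJ
Reaction 2:
  Bonds broken (reactants):
    H-H: 2 × 444 = 888
    O=O: 1 × 485 = 485
    Σ(broken) = 1373 kJ
  Bonds formed (products):
    O-H: 4 × 468 = 1872
    Σ(formed) = 1872 kJ
  ΔH_2 = 1373 − 1872 = −499 kJ
ΔH_1 − ΔH_2 = +605 kJ, so reaction 2 has the more negative ΔH; |ΔH_1 − ΔH_2| = 605 kJ.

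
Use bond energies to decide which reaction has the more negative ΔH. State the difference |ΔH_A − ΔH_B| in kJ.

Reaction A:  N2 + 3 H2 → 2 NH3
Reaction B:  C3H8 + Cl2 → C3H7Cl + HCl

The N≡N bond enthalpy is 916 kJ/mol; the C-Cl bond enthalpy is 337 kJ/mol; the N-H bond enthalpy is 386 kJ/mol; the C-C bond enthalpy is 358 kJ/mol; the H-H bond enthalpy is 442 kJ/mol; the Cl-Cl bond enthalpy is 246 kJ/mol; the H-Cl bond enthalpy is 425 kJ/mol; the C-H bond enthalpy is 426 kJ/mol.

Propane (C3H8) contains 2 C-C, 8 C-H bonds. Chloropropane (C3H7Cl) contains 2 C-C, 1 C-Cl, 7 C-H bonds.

Reaction B, by 16 kJ

Reaction A:
  Bonds broken (reactants):
    H-H: 3 × 442 = 1326
    N≡N: 1 × 916 = 916
    Σ(broken) = 2242 kJ
  Bonds formed (products):
    N-H: 6 × 386 = 2316
    Σ(formed) = 2316 kJ
  ΔH_A = 2242 − 2316 = −74 kJ
Reaction B:
  Bonds broken (reactants):
    C-C: 2 × 358 = 716
    C-H: 8 × 426 = 3408
    Cl-Cl: 1 × 246 = 246
    Σ(broken) = 4370 kJ
  Bonds formed (products):
    C-C: 2 × 358 = 716
    C-Cl: 1 × 337 = 337
    C-H: 7 × 426 = 2982
    H-Cl: 1 × 425 = 425
    Σ(formed) = 4460 kJ
  ΔH_B = 4370 − 4460 = −90 kJ
ΔH_A − ΔH_B = +16 kJ, so reaction B has the more negative ΔH; |ΔH_A − ΔH_B| = 16 kJ.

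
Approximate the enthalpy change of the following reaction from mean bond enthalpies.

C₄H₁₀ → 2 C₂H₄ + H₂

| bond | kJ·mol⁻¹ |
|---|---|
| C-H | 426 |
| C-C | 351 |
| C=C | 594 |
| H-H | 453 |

ΔH ≈ +264 kJ

Bonds broken (reactants):
  C-C: 3 × 351 = 1053
  C-H: 10 × 426 = 4260
  Σ(broken) = 5313 kJ
Bonds formed (products):
  C-H: 8 × 426 = 3408
  C=C: 2 × 594 = 1188
  H-H: 1 × 453 = 453
  Σ(formed) = 5049 kJ
ΔH = Σ(broken) − Σ(formed) = 5313 − 5049 = +264 kJ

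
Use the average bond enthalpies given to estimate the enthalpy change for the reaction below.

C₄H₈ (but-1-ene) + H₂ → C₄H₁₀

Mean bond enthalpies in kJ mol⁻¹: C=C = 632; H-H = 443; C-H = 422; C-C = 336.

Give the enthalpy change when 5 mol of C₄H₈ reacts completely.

Bonds broken (reactants):
  C-C: 2 × 336 = 672
  C-H: 8 × 422 = 3376
  C=C: 1 × 632 = 632
  H-H: 1 × 443 = 443
  Σ(broken) = 5123 kJ
Bonds formed (products):
  C-C: 3 × 336 = 1008
  C-H: 10 × 422 = 4220
  Σ(formed) = 5228 kJ
ΔH = Σ(broken) − Σ(formed) = 5123 − 5228 = −105 kJ
For 5× the reaction as written: 5 × (−105) = −525 kJ

ΔH = −525 kJ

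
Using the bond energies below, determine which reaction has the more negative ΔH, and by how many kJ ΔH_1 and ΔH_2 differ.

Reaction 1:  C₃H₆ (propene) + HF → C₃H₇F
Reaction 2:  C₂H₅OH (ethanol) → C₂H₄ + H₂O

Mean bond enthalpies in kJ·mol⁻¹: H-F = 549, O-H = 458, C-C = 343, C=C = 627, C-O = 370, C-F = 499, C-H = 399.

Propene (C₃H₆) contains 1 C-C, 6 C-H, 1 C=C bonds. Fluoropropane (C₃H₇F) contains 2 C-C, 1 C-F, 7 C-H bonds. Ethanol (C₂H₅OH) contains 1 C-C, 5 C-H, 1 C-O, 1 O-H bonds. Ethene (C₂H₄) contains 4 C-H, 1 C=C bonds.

Reaction 1:
  Bonds broken (reactants):
    C-C: 1 × 343 = 343
    C-H: 6 × 399 = 2394
    C=C: 1 × 627 = 627
    H-F: 1 × 549 = 549
    Σ(broken) = 3913 kJ
  Bonds formed (products):
    C-C: 2 × 343 = 686
    C-F: 1 × 499 = 499
    C-H: 7 × 399 = 2793
    Σ(formed) = 3978 kJ
  ΔH_1 = 3913 − 3978 = −65 kJ
Reaction 2:
  Bonds broken (reactants):
    C-C: 1 × 343 = 343
    C-H: 5 × 399 = 1995
    C-O: 1 × 370 = 370
    O-H: 1 × 458 = 458
    Σ(broken) = 3166 kJ
  Bonds formed (products):
    C-H: 4 × 399 = 1596
    C=C: 1 × 627 = 627
    O-H: 2 × 458 = 916
    Σ(formed) = 3139 kJ
  ΔH_2 = 3166 − 3139 = +27 kJ
ΔH_1 − ΔH_2 = −92 kJ, so reaction 1 has the more negative ΔH; |ΔH_1 − ΔH_2| = 92 kJ.

Reaction 1, by 92 kJ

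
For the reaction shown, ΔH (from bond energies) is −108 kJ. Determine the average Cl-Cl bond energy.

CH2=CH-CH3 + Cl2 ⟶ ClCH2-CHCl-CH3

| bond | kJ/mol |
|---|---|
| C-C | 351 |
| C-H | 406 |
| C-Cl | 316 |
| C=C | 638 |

Let D be the Cl-Cl bond energy.
Σ(broken) = 1×351 + 6×406 + 1×638 + 1×D = 3425 + D
Σ(formed) = 2×351 + 2×316 + 6×406 = 3770
ΔH = Σ(broken) − Σ(formed) = (3425 + D) − (3770) = −345 + D
Setting this equal to −108 kJ gives D = 237 kJ/mol.

D(Cl-Cl) ≈ 237 kJ/mol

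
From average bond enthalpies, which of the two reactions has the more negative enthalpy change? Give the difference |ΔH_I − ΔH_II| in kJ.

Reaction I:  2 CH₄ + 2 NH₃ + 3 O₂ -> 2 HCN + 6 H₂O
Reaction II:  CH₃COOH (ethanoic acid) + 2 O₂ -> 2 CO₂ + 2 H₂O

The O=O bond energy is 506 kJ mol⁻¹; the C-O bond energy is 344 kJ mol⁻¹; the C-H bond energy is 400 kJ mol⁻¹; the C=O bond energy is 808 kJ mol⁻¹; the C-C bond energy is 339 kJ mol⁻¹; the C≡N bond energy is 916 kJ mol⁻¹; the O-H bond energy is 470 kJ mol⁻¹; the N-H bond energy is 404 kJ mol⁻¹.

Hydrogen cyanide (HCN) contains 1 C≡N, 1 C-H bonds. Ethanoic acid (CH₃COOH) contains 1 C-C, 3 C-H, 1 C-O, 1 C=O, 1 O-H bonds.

Reaction I:
  Bonds broken (reactants):
    C-H: 8 × 400 = 3200
    N-H: 6 × 404 = 2424
    O=O: 3 × 506 = 1518
    Σ(broken) = 7142 kJ
  Bonds formed (products):
    C≡N: 2 × 916 = 1832
    C-H: 2 × 400 = 800
    O-H: 12 × 470 = 5640
    Σ(formed) = 8272 kJ
  ΔH_I = 7142 − 8272 = −1130 kJ
Reaction II:
  Bonds broken (reactants):
    C-C: 1 × 339 = 339
    C-H: 3 × 400 = 1200
    C-O: 1 × 344 = 344
    C=O: 1 × 808 = 808
    O-H: 1 × 470 = 470
    O=O: 2 × 506 = 1012
    Σ(broken) = 4173 kJ
  Bonds formed (products):
    C=O: 4 × 808 = 3232
    O-H: 4 × 470 = 1880
    Σ(formed) = 5112 kJ
  ΔH_II = 4173 − 5112 = −939 kJ
ΔH_I − ΔH_II = −191 kJ, so reaction I has the more negative ΔH; |ΔH_I − ΔH_II| = 191 kJ.

Reaction I, by 191 kJ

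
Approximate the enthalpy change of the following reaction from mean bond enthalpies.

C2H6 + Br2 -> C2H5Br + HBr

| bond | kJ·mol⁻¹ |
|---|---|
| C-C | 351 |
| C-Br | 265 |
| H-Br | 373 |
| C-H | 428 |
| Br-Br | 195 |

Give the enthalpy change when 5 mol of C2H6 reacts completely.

Bonds broken (reactants):
  Br-Br: 1 × 195 = 195
  C-C: 1 × 351 = 351
  C-H: 6 × 428 = 2568
  Σ(broken) = 3114 kJ
Bonds formed (products):
  C-Br: 1 × 265 = 265
  C-C: 1 × 351 = 351
  C-H: 5 × 428 = 2140
  H-Br: 1 × 373 = 373
  Σ(formed) = 3129 kJ
ΔH = Σ(broken) − Σ(formed) = 3114 − 3129 = −15 kJ
For 5× the reaction as written: 5 × (−15) = −75 kJ

ΔH = −75 kJ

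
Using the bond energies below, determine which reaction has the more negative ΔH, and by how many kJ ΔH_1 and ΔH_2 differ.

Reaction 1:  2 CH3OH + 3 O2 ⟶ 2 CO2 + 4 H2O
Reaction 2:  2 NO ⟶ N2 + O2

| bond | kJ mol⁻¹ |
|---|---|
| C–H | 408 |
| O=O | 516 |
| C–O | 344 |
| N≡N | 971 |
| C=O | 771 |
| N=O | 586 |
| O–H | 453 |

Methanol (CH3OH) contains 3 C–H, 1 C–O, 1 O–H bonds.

Reaction 1, by 803 kJ

Reaction 1:
  Bonds broken (reactants):
    C–H: 6 × 408 = 2448
    C–O: 2 × 344 = 688
    O–H: 2 × 453 = 906
    O=O: 3 × 516 = 1548
    Σ(broken) = 5590 kJ
  Bonds formed (products):
    C=O: 4 × 771 = 3084
    O–H: 8 × 453 = 3624
    Σ(formed) = 6708 kJ
  ΔH_1 = 5590 − 6708 = −1118 kJ
Reaction 2:
  Bonds broken (reactants):
    N=O: 2 × 586 = 1172
    Σ(broken) = 1172 kJ
  Bonds formed (products):
    N≡N: 1 × 971 = 971
    O=O: 1 × 516 = 516
    Σ(formed) = 1487 kJ
  ΔH_2 = 1172 − 1487 = −315 kJ
ΔH_1 − ΔH_2 = −803 kJ, so reaction 1 has the more negative ΔH; |ΔH_1 − ΔH_2| = 803 kJ.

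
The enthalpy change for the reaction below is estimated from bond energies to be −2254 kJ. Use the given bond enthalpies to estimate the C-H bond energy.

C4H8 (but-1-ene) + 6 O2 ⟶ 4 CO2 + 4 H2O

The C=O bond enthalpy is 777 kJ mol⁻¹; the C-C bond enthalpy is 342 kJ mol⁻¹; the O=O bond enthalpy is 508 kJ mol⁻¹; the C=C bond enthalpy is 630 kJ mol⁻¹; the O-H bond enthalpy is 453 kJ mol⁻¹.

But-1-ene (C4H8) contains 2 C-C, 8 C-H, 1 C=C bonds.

Let D be the C-H bond energy.
Σ(broken) = 2×342 + 8×D + 1×630 + 6×508 = 4362 + 8D
Σ(formed) = 8×777 + 8×453 = 9840
ΔH = Σ(broken) − Σ(formed) = (4362 + 8D) − (9840) = −5478 + 8D
Setting this equal to −2254 kJ gives 8D = 3224, so D = 403 kJ/mol.

D(C-H) ≈ 403 kJ/mol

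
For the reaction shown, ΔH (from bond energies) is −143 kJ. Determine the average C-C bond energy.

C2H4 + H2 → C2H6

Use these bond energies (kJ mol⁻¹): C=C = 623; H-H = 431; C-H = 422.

D(C-C) ≈ 353 kJ/mol

Let D be the C-C bond energy.
Σ(broken) = 4×422 + 1×623 + 1×431 = 2742
Σ(formed) = 1×D + 6×422 = 2532 + D
ΔH = Σ(broken) − Σ(formed) = (2742) − (2532 + D) = +210 − D
Setting this equal to −143 kJ gives D = 353 kJ/mol.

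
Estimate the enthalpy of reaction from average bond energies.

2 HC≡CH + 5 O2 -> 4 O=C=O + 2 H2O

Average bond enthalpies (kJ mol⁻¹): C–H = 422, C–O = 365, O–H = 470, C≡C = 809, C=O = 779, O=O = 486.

ΔH ≈ −2376 kJ

Bonds broken (reactants):
  C≡C: 2 × 809 = 1618
  C–H: 4 × 422 = 1688
  O=O: 5 × 486 = 2430
  Σ(broken) = 5736 kJ
Bonds formed (products):
  C=O: 8 × 779 = 6232
  O–H: 4 × 470 = 1880
  Σ(formed) = 8112 kJ
ΔH = Σ(broken) − Σ(formed) = 5736 − 8112 = −2376 kJ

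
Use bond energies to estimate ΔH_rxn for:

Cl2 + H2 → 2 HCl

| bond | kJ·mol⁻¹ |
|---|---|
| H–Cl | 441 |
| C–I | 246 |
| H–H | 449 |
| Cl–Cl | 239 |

Bonds broken (reactants):
  Cl–Cl: 1 × 239 = 239
  H–H: 1 × 449 = 449
  Σ(broken) = 688 kJ
Bonds formed (products):
  H–Cl: 2 × 441 = 882
  Σ(formed) = 882 kJ
ΔH = Σ(broken) − Σ(formed) = 688 − 882 = −194 kJ

ΔH ≈ −194 kJ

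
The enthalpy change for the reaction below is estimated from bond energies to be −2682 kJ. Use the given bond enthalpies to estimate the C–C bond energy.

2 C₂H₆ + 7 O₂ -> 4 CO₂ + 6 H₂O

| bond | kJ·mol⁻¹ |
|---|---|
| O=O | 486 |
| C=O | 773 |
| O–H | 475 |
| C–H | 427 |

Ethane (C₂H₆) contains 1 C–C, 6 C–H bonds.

Let D be the C–C bond energy.
Σ(broken) = 2×D + 12×427 + 7×486 = 8526 + 2D
Σ(formed) = 8×773 + 12×475 = 11884
ΔH = Σ(broken) − Σ(formed) = (8526 + 2D) − (11884) = −3358 + 2D
Setting this equal to −2682 kJ gives 2D = 676, so D = 338 kJ/mol.

D(C–C) ≈ 338 kJ/mol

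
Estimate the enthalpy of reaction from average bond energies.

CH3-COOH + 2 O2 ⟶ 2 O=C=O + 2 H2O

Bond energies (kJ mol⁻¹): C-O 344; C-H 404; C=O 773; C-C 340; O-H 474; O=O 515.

ΔH ≈ −815 kJ

Bonds broken (reactants):
  C-C: 1 × 340 = 340
  C-H: 3 × 404 = 1212
  C-O: 1 × 344 = 344
  C=O: 1 × 773 = 773
  O-H: 1 × 474 = 474
  O=O: 2 × 515 = 1030
  Σ(broken) = 4173 kJ
Bonds formed (products):
  C=O: 4 × 773 = 3092
  O-H: 4 × 474 = 1896
  Σ(formed) = 4988 kJ
ΔH = Σ(broken) − Σ(formed) = 4173 − 4988 = −815 kJ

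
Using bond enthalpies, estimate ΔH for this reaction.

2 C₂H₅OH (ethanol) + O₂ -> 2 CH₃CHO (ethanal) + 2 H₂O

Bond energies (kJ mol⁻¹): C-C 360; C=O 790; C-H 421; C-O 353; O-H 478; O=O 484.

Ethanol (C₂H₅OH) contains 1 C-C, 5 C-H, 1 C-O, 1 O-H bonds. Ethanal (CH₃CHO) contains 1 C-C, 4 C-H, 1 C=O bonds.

ΔH ≈ −504 kJ

Bonds broken (reactants):
  C-C: 2 × 360 = 720
  C-H: 10 × 421 = 4210
  C-O: 2 × 353 = 706
  O-H: 2 × 478 = 956
  O=O: 1 × 484 = 484
  Σ(broken) = 7076 kJ
Bonds formed (products):
  C-C: 2 × 360 = 720
  C-H: 8 × 421 = 3368
  C=O: 2 × 790 = 1580
  O-H: 4 × 478 = 1912
  Σ(formed) = 7580 kJ
ΔH = Σ(broken) − Σ(formed) = 7076 − 7580 = −504 kJ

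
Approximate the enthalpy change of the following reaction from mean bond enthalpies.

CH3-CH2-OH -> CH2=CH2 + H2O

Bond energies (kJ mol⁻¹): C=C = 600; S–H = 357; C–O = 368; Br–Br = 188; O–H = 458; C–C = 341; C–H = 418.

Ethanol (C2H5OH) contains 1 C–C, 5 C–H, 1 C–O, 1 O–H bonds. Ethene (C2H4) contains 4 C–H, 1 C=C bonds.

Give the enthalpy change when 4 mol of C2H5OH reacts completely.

ΔH = +276 kJ

Bonds broken (reactants):
  C–C: 1 × 341 = 341
  C–H: 5 × 418 = 2090
  C–O: 1 × 368 = 368
  O–H: 1 × 458 = 458
  Σ(broken) = 3257 kJ
Bonds formed (products):
  C–H: 4 × 418 = 1672
  C=C: 1 × 600 = 600
  O–H: 2 × 458 = 916
  Σ(formed) = 3188 kJ
ΔH = Σ(broken) − Σ(formed) = 3257 − 3188 = +69 kJ
For 4× the reaction as written: 4 × (+69) = +276 kJ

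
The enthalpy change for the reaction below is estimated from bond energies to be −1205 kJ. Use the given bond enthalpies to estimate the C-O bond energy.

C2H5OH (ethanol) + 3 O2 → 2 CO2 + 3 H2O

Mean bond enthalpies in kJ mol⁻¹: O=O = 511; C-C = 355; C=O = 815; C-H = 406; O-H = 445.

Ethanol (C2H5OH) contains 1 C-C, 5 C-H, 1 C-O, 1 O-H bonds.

D(C-O) ≈ 362 kJ/mol

Let D be the C-O bond energy.
Σ(broken) = 1×355 + 5×406 + 1×D + 1×445 + 3×511 = 4363 + D
Σ(formed) = 4×815 + 6×445 = 5930
ΔH = Σ(broken) − Σ(formed) = (4363 + D) − (5930) = −1567 + D
Setting this equal to −1205 kJ gives D = 362 kJ/mol.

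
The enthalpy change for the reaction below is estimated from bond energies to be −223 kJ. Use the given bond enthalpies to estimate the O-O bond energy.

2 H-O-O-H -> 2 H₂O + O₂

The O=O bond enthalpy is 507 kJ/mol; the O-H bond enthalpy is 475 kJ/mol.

Let D be the O-O bond energy.
Σ(broken) = 4×475 + 2×D = 1900 + 2D
Σ(formed) = 4×475 + 1×507 = 2407
ΔH = Σ(broken) − Σ(formed) = (1900 + 2D) − (2407) = −507 + 2D
Setting this equal to −223 kJ gives 2D = 284, so D = 142 kJ/mol.

D(O-O) ≈ 142 kJ/mol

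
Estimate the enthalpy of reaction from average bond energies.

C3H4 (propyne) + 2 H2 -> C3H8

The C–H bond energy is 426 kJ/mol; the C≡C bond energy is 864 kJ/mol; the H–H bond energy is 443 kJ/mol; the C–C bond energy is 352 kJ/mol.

ΔH ≈ −306 kJ

Bonds broken (reactants):
  C≡C: 1 × 864 = 864
  C–C: 1 × 352 = 352
  C–H: 4 × 426 = 1704
  H–H: 2 × 443 = 886
  Σ(broken) = 3806 kJ
Bonds formed (products):
  C–C: 2 × 352 = 704
  C–H: 8 × 426 = 3408
  Σ(formed) = 4112 kJ
ΔH = Σ(broken) − Σ(formed) = 3806 − 4112 = −306 kJ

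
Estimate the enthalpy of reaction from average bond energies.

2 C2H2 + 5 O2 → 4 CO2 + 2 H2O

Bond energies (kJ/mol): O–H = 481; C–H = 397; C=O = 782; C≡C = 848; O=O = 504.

Bonds broken (reactants):
  C≡C: 2 × 848 = 1696
  C–H: 4 × 397 = 1588
  O=O: 5 × 504 = 2520
  Σ(broken) = 5804 kJ
Bonds formed (products):
  C=O: 8 × 782 = 6256
  O–H: 4 × 481 = 1924
  Σ(formed) = 8180 kJ
ΔH = Σ(broken) − Σ(formed) = 5804 − 8180 = −2376 kJ

ΔH ≈ −2376 kJ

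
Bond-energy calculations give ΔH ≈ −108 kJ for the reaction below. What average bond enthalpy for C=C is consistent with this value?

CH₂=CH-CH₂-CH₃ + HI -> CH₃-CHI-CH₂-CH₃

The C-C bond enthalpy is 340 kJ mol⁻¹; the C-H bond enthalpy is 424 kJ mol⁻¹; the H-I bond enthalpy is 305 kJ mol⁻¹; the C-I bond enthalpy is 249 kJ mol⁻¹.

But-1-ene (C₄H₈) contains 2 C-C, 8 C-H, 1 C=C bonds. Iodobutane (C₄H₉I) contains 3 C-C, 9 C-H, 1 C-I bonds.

Let D be the C=C bond energy.
Σ(broken) = 2×340 + 8×424 + 1×D + 1×305 = 4377 + D
Σ(formed) = 3×340 + 9×424 + 1×249 = 5085
ΔH = Σ(broken) − Σ(formed) = (4377 + D) − (5085) = −708 + D
Setting this equal to −108 kJ gives D = 600 kJ/mol.

D(C=C) ≈ 600 kJ/mol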